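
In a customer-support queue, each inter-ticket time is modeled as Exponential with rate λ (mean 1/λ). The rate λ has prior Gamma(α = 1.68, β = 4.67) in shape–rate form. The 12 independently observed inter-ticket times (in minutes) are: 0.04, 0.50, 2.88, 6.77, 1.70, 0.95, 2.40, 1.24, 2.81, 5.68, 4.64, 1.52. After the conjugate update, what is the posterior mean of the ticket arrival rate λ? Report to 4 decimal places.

With a Gamma(shape α, rate β) prior on the exponential rate λ, the posterior after n observations with total T = Σxᵢ is Gamma(α+n, β+T).
Sum of observations T = 31.13 minutes; n = 12.
Posterior: Gamma(1.68+12, 4.67+31.13) = Gamma(13.68, 35.80).
Posterior mean of λ = α/β = 13.68/35.80 = 0.3821.

0.3821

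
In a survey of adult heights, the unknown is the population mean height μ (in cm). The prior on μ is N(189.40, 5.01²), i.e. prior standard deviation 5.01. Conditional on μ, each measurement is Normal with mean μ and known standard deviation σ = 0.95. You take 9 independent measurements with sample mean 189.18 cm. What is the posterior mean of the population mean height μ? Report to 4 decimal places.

For Normal data with known variance σ², a Normal(μ₀, σ₀²) prior on μ is conjugate. Posterior precision = 1/σ₀² + n/σ²; posterior mean is the precision-weighted average of μ₀ and x̄.
n·x̄ = 9·189.18 = 1702.62.
σ₀² = 5.01² = 25.1001, σ² = 0.95² = 0.9025; σ² + n·σ₀² = 0.9025 + 9·25.1001 = 226.8034.
Posterior mean = (μ₀/σ₀² + n·x̄/σ²)/(1/σ₀² + n/σ²) = (σ²·μ₀ + σ₀²·n·x̄)/(σ² + n·σ₀²) = (0.9025·189.40 + 25.1001·1702.62)/226.8034 = 42906.865762/226.8034 = 189.1809.

189.1809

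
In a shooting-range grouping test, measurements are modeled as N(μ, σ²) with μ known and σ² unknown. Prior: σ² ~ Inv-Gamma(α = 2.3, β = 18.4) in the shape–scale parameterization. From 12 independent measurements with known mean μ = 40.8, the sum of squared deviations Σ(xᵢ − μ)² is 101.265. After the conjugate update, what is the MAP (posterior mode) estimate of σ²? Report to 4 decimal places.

With known mean μ and an Inverse-Gamma(α, β) prior on σ², the Normal likelihood is conjugate: posterior is Inv-Gamma(α + n/2, β + Σ(xᵢ−μ)²/2).
Posterior: Inv-Gamma(2.3 + 12/2, 18.4 + 101.265/2) = Inv-Gamma(8.30, 69.0325).
Mode = β/(α+1) = 69.0325/9.30 = 7.4228.

7.4228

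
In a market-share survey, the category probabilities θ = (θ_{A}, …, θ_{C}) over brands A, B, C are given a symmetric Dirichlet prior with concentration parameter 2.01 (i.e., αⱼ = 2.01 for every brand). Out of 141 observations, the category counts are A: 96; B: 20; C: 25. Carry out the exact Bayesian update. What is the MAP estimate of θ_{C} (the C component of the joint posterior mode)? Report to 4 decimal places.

The Dirichlet prior is conjugate to the Multinomial likelihood: each posterior αⱼ = prior αⱼ + observed count nⱼ.
Posterior concentration: (98.01, 22.01, 27.01), total = 147.03.
Joint mode component: (α_{C}−1)/(Σα−K) = 26.01/144.03 = 0.1806.

0.1806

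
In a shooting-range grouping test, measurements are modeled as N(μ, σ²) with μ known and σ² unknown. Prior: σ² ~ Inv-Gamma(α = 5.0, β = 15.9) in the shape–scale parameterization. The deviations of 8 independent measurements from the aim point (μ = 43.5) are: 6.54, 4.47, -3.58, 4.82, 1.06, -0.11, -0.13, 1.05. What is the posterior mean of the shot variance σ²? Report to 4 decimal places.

8.3035

With known mean μ and an Inverse-Gamma(α, β) prior on σ², the Normal likelihood is conjugate: posterior is Inv-Gamma(α + n/2, β + Σ(xᵢ−μ)²/2).
Σ(xᵢ−μ)² = (6.54)² + (4.47)² + (-3.58)² + (4.82)² + (1.06)² + (-0.11)² + (-0.13)² + (1.05)² = 101.0564.
Posterior: Inv-Gamma(5.0 + 8/2, 15.9 + 101.0564/2) = Inv-Gamma(9.00, 66.42820).
E[σ²|data] = β/(α−1) = 66.42820/8.00 = 8.3035.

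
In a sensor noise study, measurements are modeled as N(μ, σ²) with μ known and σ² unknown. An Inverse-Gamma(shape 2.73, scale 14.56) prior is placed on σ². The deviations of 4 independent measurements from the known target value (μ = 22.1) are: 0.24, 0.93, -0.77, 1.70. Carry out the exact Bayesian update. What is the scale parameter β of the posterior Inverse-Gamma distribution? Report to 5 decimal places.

With known mean μ and an Inverse-Gamma(α, β) prior on σ², the Normal likelihood is conjugate: posterior is Inv-Gamma(α + n/2, β + Σ(xᵢ−μ)²/2).
Σ(xᵢ−μ)² = (0.24)² + (0.93)² + (-0.77)² + (1.70)² = 4.4054.
Posterior: Inv-Gamma(2.73 + 4/2, 14.56 + 4.4054/2) = Inv-Gamma(4.73, 16.76270).
Posterior β = 16.76270.

16.76270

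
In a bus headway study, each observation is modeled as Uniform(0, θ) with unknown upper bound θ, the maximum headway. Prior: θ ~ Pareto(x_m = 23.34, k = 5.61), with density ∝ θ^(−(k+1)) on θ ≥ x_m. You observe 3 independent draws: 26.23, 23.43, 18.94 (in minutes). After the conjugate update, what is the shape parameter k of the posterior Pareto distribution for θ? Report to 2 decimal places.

A Pareto(scale x_m, shape k) prior on the upper bound θ of Uniform(0, θ) is conjugate: posterior is Pareto(max(x_m, max xᵢ), k + n).
Sample maximum = 26.23; prior scale x_m = 23.34 → posterior scale = max = 26.23.
Posterior shape = 5.61 + 3 = 8.61.
Posterior shape k = 8.61.

8.61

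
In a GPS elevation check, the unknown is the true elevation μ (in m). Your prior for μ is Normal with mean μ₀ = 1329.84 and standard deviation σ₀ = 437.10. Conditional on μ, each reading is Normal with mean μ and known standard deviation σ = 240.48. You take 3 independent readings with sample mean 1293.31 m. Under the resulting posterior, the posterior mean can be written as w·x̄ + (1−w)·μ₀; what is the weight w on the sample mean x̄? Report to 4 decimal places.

0.9084

For Normal data with known variance σ², a Normal(μ₀, σ₀²) prior on μ is conjugate. Posterior precision = 1/σ₀² + n/σ²; posterior mean is the precision-weighted average of μ₀ and x̄.
σ₀² = 437.10² = 191056.41, σ² = 240.48² = 57830.6304. Prior precision 1/σ₀² = 1/191056.41; data precision n/σ² = 3/57830.6304.
w = (n/σ²)/(1/σ₀² + n/σ²) = n·σ₀²/(σ² + n·σ₀²) = 3·191056.41/(57830.6304 + 3·191056.41) = 573169.23/630999.8604 = 0.9084.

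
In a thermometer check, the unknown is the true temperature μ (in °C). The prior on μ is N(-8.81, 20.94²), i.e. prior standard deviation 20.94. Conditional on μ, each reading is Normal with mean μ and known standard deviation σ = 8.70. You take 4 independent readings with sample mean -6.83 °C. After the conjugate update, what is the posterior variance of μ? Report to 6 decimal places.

18.139692

For Normal data with known variance σ², a Normal(μ₀, σ₀²) prior on μ is conjugate. Posterior precision = 1/σ₀² + n/σ²; posterior mean is the precision-weighted average of μ₀ and x̄.
σ₀² = 20.94² = 438.4836, σ² = 8.70² = 75.69; σ² + n·σ₀² = 75.69 + 4·438.4836 = 1829.6244.
Posterior precision = 1/σ₀² + n/σ² = 1/438.4836 + 4/75.69 = (σ² + n·σ₀²)/(σ₀²σ²) = 1829.6244/(438.4836·75.69); posterior variance σₙ² = σ₀²σ²/(σ² + n·σ₀²) = 438.4836·75.69/1829.6244 = 18.139692.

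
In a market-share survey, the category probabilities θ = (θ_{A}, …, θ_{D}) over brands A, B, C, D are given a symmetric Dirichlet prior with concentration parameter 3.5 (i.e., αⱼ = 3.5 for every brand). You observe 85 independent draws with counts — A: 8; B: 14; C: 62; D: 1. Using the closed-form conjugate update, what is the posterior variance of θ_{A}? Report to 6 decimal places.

0.001027

The Dirichlet prior is conjugate to the Multinomial likelihood: each posterior αⱼ = prior αⱼ + observed count nⱼ.
Posterior concentration: (11.5, 17.5, 65.5, 4.5), total = 99.0.
Var[θ_j] = α_j(Σα−α_j)/((Σα)²(Σα+1)) = 11.5·87.5/(99.0²·100.0) = 0.001027.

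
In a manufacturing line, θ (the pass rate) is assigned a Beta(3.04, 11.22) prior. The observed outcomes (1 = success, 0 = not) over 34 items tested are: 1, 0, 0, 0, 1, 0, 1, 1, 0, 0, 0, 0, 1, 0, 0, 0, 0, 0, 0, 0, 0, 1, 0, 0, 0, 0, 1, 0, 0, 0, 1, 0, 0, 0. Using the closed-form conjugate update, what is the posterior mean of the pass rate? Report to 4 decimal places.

0.2288

The Beta prior is conjugate to a Binomial/Bernoulli likelihood; the update adds successes to α and failures to β.
Posterior: Beta(α+k, β+n−k) = Beta(3.04+8, 11.22+26) = Beta(11.04, 37.22).
Posterior mean = α/(α+β) = 11.04/48.26 = 0.2288.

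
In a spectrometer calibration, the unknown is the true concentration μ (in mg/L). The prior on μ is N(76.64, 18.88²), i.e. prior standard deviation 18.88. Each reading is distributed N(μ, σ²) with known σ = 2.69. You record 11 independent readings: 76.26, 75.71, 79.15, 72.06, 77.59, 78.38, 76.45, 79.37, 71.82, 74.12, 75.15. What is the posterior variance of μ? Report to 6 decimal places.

0.656616

For Normal data with known variance σ², a Normal(μ₀, σ₀²) prior on μ is conjugate. Posterior precision = 1/σ₀² + n/σ²; posterior mean is the precision-weighted average of μ₀ and x̄.
σ₀² = 18.88² = 356.4544, σ² = 2.69² = 7.2361; σ² + n·σ₀² = 7.2361 + 11·356.4544 = 3928.2345.
Posterior precision = 1/σ₀² + n/σ² = 1/356.4544 + 11/7.2361 = (σ² + n·σ₀²)/(σ₀²σ²) = 3928.2345/(356.4544·7.2361); posterior variance σₙ² = σ₀²σ²/(σ² + n·σ₀²) = 356.4544·7.2361/3928.2345 = 0.656616.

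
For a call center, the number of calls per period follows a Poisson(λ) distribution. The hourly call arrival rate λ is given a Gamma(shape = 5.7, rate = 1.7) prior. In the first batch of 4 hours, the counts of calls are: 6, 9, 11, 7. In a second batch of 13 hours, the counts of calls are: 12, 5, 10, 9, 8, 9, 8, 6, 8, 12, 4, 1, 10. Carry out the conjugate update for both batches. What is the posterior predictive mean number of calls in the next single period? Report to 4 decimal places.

7.5241

With a Gamma(shape α, rate β) prior, the Poisson likelihood is conjugate: the posterior is Gamma(α + ΣXᵢ, β + n).
Batch 1: sum of counts S = 33 over n = 4 hours.
After batch 1: Gamma(α+S, β+n) = Gamma(5.7+33, 1.7+4) = Gamma(38.7, 5.7).
Batch 2: sum of counts S = 102 over n = 13 hours.
After batch 2: Gamma(α+S, β+n) = Gamma(38.7+102, 5.7+13) = Gamma(140.7, 18.7).
The predictive distribution for one future period is NegBinom with mean α/β = 7.5241.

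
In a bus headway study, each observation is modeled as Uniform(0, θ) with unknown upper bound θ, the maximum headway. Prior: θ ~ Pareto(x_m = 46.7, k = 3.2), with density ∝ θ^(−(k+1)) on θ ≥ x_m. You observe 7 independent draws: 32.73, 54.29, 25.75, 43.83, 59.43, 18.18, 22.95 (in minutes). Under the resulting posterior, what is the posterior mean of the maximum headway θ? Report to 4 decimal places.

65.8898

A Pareto(scale x_m, shape k) prior on the upper bound θ of Uniform(0, θ) is conjugate: posterior is Pareto(max(x_m, max xᵢ), k + n).
Sample maximum = 59.43; prior scale x_m = 46.7 → posterior scale = max = 59.43.
Posterior shape = 3.2 + 7 = 10.2.
E[θ|data] = k·x_m/(k−1) = 10.2·59.43/9.2 = 65.8898.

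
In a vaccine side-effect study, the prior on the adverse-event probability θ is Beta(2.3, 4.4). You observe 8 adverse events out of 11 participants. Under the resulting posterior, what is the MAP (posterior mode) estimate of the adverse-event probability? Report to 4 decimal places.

The Beta prior is conjugate to a Binomial/Bernoulli likelihood; the update adds successes to α and failures to β.
Posterior: Beta(α+k, β+n−k) = Beta(2.3+8, 4.4+3) = Beta(10.3, 7.4).
Mode of Beta(a,b) for a,b>1 is (a−1)/(a+b−2) = 9.3/15.7 = 0.5924.

0.5924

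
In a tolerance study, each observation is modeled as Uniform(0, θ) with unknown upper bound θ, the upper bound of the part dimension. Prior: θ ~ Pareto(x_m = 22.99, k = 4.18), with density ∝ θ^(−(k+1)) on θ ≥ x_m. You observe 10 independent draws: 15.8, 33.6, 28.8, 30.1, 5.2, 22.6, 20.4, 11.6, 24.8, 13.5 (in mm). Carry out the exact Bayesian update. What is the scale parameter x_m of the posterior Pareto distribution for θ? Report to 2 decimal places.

33.60

A Pareto(scale x_m, shape k) prior on the upper bound θ of Uniform(0, θ) is conjugate: posterior is Pareto(max(x_m, max xᵢ), k + n).
Sample maximum = 33.6; prior scale x_m = 22.99 → posterior scale = max = 33.60.
Posterior shape = 4.18 + 10 = 14.18.
Posterior scale x_m = 33.60.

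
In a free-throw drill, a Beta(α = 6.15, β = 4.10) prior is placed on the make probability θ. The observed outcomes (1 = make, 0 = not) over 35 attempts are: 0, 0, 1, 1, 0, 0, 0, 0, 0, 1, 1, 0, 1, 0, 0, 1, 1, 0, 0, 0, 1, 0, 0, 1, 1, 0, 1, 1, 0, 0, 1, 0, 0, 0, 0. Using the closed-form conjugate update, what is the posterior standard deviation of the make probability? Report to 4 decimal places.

0.0726

The Beta prior is conjugate to a Binomial/Bernoulli likelihood; the update adds successes to α and failures to β.
Posterior: Beta(α+k, β+n−k) = Beta(6.15+13, 4.10+22) = Beta(19.15, 26.10).
Var = αβ/((α+β)²(α+β+1)) = 19.15·26.10/(45.25²·46.25) = 0.00527789; SD = √0.00527789 = 0.0726.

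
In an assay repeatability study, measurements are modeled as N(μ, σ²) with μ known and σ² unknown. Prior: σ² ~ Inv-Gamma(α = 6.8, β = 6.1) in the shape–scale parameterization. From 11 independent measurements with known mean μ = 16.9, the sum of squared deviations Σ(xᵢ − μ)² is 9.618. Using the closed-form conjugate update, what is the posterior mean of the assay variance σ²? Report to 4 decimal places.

0.9654

With known mean μ and an Inverse-Gamma(α, β) prior on σ², the Normal likelihood is conjugate: posterior is Inv-Gamma(α + n/2, β + Σ(xᵢ−μ)²/2).
Posterior: Inv-Gamma(6.8 + 11/2, 6.1 + 9.618/2) = Inv-Gamma(12.30, 10.9090).
E[σ²|data] = β/(α−1) = 10.9090/11.30 = 0.9654.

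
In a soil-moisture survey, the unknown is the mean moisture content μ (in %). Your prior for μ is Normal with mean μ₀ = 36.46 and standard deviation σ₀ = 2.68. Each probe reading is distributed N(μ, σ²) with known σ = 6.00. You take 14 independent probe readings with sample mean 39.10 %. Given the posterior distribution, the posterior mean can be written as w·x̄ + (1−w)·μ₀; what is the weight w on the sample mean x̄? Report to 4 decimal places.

For Normal data with known variance σ², a Normal(μ₀, σ₀²) prior on μ is conjugate. Posterior precision = 1/σ₀² + n/σ²; posterior mean is the precision-weighted average of μ₀ and x̄.
σ₀² = 2.68² = 7.1824, σ² = 6.00² = 36. Prior precision 1/σ₀² = 1/7.1824; data precision n/σ² = 14/36.
w = (n/σ²)/(1/σ₀² + n/σ²) = n·σ₀²/(σ² + n·σ₀²) = 14·7.1824/(36 + 14·7.1824) = 100.5536/136.5536 = 0.7364.

0.7364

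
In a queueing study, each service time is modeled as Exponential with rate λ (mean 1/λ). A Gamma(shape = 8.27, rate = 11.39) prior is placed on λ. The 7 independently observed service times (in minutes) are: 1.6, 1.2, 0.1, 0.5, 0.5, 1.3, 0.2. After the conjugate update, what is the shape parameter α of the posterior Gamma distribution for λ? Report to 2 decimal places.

15.27

With a Gamma(shape α, rate β) prior on the exponential rate λ, the posterior after n observations with total T = Σxᵢ is Gamma(α+n, β+T).
Sum of observations T = 5.4 minutes; n = 7.
Posterior: Gamma(8.27+7, 11.39+5.4) = Gamma(15.27, 16.79).
Posterior α = 15.27.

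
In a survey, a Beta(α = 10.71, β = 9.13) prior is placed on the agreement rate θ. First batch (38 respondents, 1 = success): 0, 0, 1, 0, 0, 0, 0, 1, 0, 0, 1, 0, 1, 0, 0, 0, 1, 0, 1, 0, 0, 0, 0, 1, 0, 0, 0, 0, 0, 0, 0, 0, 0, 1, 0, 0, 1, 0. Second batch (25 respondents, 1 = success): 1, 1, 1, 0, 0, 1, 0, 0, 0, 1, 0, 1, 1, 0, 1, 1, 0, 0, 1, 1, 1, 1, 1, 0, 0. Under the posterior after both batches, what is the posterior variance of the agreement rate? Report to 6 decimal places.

0.002879

The Beta prior is conjugate to a Binomial/Bernoulli likelihood; the update adds successes to α and failures to β.
After batch 1: Beta(10.71+9, 9.13+29) = Beta(19.71, 38.13).
After batch 2: Beta(19.71+14, 38.13+11) = Beta(33.71, 49.13).
Var = αβ/((α+β)²(α+β+1)) = 33.71·49.13/(82.84²·83.84) = 0.002879.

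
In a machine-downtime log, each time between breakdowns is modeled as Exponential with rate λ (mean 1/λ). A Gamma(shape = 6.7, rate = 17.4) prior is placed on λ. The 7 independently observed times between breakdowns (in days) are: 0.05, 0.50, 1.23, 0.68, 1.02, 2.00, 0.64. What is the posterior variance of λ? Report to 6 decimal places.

With a Gamma(shape α, rate β) prior on the exponential rate λ, the posterior after n observations with total T = Σxᵢ is Gamma(α+n, β+T).
Sum of observations T = 6.12 days; n = 7.
Posterior: Gamma(6.7+7, 17.4+6.12) = Gamma(13.7, 23.52).
Var = α/β² = 0.024765.

0.024765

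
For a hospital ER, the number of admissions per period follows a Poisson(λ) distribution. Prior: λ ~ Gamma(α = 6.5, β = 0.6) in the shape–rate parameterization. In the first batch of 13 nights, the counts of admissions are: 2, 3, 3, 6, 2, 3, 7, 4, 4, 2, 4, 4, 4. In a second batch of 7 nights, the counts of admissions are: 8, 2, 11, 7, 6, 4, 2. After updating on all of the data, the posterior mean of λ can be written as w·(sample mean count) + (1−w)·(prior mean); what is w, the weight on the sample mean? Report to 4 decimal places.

With a Gamma(shape α, rate β) prior, the Poisson likelihood is conjugate: the posterior is Gamma(α + ΣXᵢ, β + n).
Total number of nights: n = 13 + 7 = 20.
Posterior mean = (α₀+S)/(β₀+n) = [n/(β₀+n)]·(S/n) + [β₀/(β₀+n)]·(α₀/β₀), so only n and β₀ enter the weight.
Weight on data w = n/(β₀+n) = 20/(0.6+20) = 20/20.6 = 0.9709.

0.9709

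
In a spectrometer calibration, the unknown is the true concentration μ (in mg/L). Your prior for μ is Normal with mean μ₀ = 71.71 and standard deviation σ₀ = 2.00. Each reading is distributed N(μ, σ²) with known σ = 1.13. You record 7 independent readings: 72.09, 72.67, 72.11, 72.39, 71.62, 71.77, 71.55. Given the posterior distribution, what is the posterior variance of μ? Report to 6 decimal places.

0.174458

For Normal data with known variance σ², a Normal(μ₀, σ₀²) prior on μ is conjugate. Posterior precision = 1/σ₀² + n/σ²; posterior mean is the precision-weighted average of μ₀ and x̄.
σ₀² = 2.00² = 4, σ² = 1.13² = 1.2769; σ² + n·σ₀² = 1.2769 + 7·4 = 29.2769.
Posterior precision = 1/σ₀² + n/σ² = 1/4 + 7/1.2769 = (σ² + n·σ₀²)/(σ₀²σ²) = 29.2769/(4·1.2769); posterior variance σₙ² = σ₀²σ²/(σ² + n·σ₀²) = 4·1.2769/29.2769 = 0.174458.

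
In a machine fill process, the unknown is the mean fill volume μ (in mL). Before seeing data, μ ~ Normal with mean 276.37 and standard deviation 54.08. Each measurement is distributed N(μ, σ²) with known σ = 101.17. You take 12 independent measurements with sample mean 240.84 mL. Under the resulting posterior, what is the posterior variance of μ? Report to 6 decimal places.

For Normal data with known variance σ², a Normal(μ₀, σ₀²) prior on μ is conjugate. Posterior precision = 1/σ₀² + n/σ²; posterior mean is the precision-weighted average of μ₀ and x̄.
σ₀² = 54.08² = 2924.6464, σ² = 101.17² = 10235.3689; σ² + n·σ₀² = 10235.3689 + 12·2924.6464 = 45331.1257.
Posterior precision = 1/σ₀² + n/σ² = 1/2924.6464 + 12/10235.3689 = (σ² + n·σ₀²)/(σ₀²σ²) = 45331.1257/(2924.6464·10235.3689); posterior variance σₙ² = σ₀²σ²/(σ² + n·σ₀²) = 2924.6464·10235.3689/45331.1257 = 660.359396.

660.359396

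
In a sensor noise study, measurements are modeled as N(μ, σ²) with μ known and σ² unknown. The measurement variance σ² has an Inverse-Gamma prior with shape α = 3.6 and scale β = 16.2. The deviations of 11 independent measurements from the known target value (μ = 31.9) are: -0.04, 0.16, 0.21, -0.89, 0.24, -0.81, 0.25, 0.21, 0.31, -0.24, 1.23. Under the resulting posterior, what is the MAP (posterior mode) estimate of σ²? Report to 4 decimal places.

With known mean μ and an Inverse-Gamma(α, β) prior on σ², the Normal likelihood is conjugate: posterior is Inv-Gamma(α + n/2, β + Σ(xᵢ−μ)²/2).
Σ(xᵢ−μ)² = (-0.04)² + (0.16)² + (0.21)² + (-0.89)² + (0.24)² + (-0.81)² + (0.25)² + (0.21)² + (0.31)² + (-0.24)² + (1.23)² = 3.3503.
Posterior: Inv-Gamma(3.6 + 11/2, 16.2 + 3.3503/2) = Inv-Gamma(9.10, 17.87515).
Mode = β/(α+1) = 17.87515/10.10 = 1.7698.

1.7698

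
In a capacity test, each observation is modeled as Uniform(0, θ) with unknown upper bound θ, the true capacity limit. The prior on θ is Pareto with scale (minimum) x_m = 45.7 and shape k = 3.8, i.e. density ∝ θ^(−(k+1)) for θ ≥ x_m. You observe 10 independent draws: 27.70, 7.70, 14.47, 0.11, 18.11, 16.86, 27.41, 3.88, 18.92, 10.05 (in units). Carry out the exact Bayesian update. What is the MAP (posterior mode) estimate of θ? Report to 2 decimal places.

45.70

A Pareto(scale x_m, shape k) prior on the upper bound θ of Uniform(0, θ) is conjugate: posterior is Pareto(max(x_m, max xᵢ), k + n).
Sample maximum = 27.70; prior scale x_m = 45.7 → posterior scale = max = 45.70.
Posterior shape = 3.8 + 10 = 13.8.
The Pareto density is decreasing on [x_m, ∞), so the mode is x_m = 45.70.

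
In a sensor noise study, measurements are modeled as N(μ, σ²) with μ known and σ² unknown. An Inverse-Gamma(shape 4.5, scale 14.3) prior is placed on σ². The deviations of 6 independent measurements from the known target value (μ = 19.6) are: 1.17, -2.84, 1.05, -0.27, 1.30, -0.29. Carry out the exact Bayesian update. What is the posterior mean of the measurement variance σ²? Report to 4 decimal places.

3.1526

With known mean μ and an Inverse-Gamma(α, β) prior on σ², the Normal likelihood is conjugate: posterior is Inv-Gamma(α + n/2, β + Σ(xᵢ−μ)²/2).
Σ(xᵢ−μ)² = (1.17)² + (-2.84)² + (1.05)² + (-0.27)² + (1.30)² + (-0.29)² = 12.3840.
Posterior: Inv-Gamma(4.5 + 6/2, 14.3 + 12.3840/2) = Inv-Gamma(7.50, 20.49200).
E[σ²|data] = β/(α−1) = 20.49200/6.50 = 3.1526.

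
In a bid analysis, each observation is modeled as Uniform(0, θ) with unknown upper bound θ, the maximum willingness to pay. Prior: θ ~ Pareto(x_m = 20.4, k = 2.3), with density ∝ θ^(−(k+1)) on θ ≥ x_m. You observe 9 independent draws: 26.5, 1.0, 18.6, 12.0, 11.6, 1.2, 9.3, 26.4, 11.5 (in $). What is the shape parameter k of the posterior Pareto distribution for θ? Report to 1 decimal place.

A Pareto(scale x_m, shape k) prior on the upper bound θ of Uniform(0, θ) is conjugate: posterior is Pareto(max(x_m, max xᵢ), k + n).
Sample maximum = 26.5; prior scale x_m = 20.4 → posterior scale = max = 26.5.
Posterior shape = 2.3 + 9 = 11.3.
Posterior shape k = 11.3.

11.3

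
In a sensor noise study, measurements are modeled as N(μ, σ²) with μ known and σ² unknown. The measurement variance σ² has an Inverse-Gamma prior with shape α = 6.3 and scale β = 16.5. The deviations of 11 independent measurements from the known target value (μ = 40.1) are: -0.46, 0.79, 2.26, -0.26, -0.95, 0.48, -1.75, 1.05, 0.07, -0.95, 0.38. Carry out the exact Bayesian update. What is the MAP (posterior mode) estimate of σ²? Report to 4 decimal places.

With known mean μ and an Inverse-Gamma(α, β) prior on σ², the Normal likelihood is conjugate: posterior is Inv-Gamma(α + n/2, β + Σ(xᵢ−μ)²/2).
Σ(xᵢ−μ)² = (-0.46)² + (0.79)² + (2.26)² + (-0.26)² + (-0.95)² + (0.48)² + (-1.75)² + (1.05)² + (0.07)² + (-0.95)² + (0.38)² = 12.3606.
Posterior: Inv-Gamma(6.3 + 11/2, 16.5 + 12.3606/2) = Inv-Gamma(11.80, 22.68030).
Mode = β/(α+1) = 22.68030/12.80 = 1.7719.

1.7719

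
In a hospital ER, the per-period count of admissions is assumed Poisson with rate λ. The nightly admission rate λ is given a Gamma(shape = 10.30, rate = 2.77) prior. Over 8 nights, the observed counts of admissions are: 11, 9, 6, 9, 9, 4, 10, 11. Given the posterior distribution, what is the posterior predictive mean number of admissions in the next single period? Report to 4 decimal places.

With a Gamma(shape α, rate β) prior, the Poisson likelihood is conjugate: the posterior is Gamma(α + ΣXᵢ, β + n).
Sum of counts S = 69 over n = 8 nights.
Posterior: Gamma(α+S, β+n) = Gamma(10.30+69, 2.77+8) = Gamma(79.30, 10.77).
The predictive distribution for one future period is NegBinom with mean α/β = 7.3630.

7.3630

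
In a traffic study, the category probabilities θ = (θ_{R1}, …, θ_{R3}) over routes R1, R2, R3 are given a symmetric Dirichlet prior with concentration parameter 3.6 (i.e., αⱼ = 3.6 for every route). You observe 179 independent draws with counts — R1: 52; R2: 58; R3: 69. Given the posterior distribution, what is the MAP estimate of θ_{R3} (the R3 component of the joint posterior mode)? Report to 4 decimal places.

The Dirichlet prior is conjugate to the Multinomial likelihood: each posterior αⱼ = prior αⱼ + observed count nⱼ.
Posterior concentration: (55.6, 61.6, 72.6), total = 189.8.
Joint mode component: (α_{R3}−1)/(Σα−K) = 71.6/186.8 = 0.3833.

0.3833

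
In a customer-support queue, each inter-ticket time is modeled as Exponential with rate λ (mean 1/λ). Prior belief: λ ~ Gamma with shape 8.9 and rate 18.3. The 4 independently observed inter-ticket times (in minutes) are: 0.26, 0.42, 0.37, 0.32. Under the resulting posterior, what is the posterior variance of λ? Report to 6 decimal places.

With a Gamma(shape α, rate β) prior on the exponential rate λ, the posterior after n observations with total T = Σxᵢ is Gamma(α+n, β+T).
Sum of observations T = 1.37 minutes; n = 4.
Posterior: Gamma(8.9+4, 18.3+1.37) = Gamma(12.9, 19.67).
Var = α/β² = 0.033341.

0.033341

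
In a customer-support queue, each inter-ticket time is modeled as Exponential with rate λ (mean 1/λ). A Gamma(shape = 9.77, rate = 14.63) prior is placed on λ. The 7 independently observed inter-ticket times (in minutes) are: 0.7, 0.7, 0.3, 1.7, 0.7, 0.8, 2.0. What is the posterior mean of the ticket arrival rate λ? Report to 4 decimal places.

0.7789

With a Gamma(shape α, rate β) prior on the exponential rate λ, the posterior after n observations with total T = Σxᵢ is Gamma(α+n, β+T).
Sum of observations T = 6.9 minutes; n = 7.
Posterior: Gamma(9.77+7, 14.63+6.9) = Gamma(16.77, 21.53).
Posterior mean of λ = α/β = 16.77/21.53 = 0.7789.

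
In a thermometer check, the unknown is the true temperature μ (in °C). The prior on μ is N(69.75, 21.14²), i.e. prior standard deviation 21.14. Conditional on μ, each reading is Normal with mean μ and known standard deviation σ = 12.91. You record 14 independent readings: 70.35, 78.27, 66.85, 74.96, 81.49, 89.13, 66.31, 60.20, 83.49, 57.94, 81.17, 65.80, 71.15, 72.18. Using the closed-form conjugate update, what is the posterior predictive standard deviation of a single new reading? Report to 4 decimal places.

For Normal data with known variance σ², a Normal(μ₀, σ₀²) prior on μ is conjugate. Posterior precision = 1/σ₀² + n/σ²; posterior mean is the precision-weighted average of μ₀ and x̄.
σ₀² = 21.14² = 446.8996, σ² = 12.91² = 166.6681; σ² + n·σ₀² = 166.6681 + 14·446.8996 = 6423.2625.
Posterior precision = 1/σ₀² + n/σ² = 1/446.8996 + 14/166.6681 = (σ² + n·σ₀²)/(σ₀²σ²) = 6423.2625/(446.8996·166.6681); posterior variance σₙ² = σ₀²σ²/(σ² + n·σ₀²) = 446.8996·166.6681/6423.2625 = 11.595962.
Predictive variance for one new observation = σₙ² + σ² = 446.8996·166.6681/6423.2625 + 166.6681 = σ²·(σ₀² + 6423.2625)/6423.2625 = 166.6681·6870.1621/6423.2625 = 178.264062; SD = √(166.6681·6870.1621/6423.2625) = 13.3516.

13.3516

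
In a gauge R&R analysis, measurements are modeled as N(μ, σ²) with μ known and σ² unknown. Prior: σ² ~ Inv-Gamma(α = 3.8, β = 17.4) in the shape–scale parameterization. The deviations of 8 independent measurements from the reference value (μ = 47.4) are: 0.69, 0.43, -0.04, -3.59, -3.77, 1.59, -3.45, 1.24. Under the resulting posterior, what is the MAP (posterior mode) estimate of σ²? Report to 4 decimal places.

With known mean μ and an Inverse-Gamma(α, β) prior on σ², the Normal likelihood is conjugate: posterior is Inv-Gamma(α + n/2, β + Σ(xᵢ−μ)²/2).
Σ(xᵢ−μ)² = (0.69)² + (0.43)² + (-0.04)² + (-3.59)² + (-3.77)² + (1.59)² + (-3.45)² + (1.24)² = 43.7318.
Posterior: Inv-Gamma(3.8 + 8/2, 17.4 + 43.7318/2) = Inv-Gamma(7.80, 39.26590).
Mode = β/(α+1) = 39.26590/8.80 = 4.4620.

4.4620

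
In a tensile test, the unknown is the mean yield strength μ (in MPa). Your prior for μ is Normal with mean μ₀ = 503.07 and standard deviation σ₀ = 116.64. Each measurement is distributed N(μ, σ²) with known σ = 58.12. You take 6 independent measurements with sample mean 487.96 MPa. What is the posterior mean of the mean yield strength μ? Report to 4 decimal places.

488.5604

For Normal data with known variance σ², a Normal(μ₀, σ₀²) prior on μ is conjugate. Posterior precision = 1/σ₀² + n/σ²; posterior mean is the precision-weighted average of μ₀ and x̄.
n·x̄ = 6·487.96 = 2927.76.
σ₀² = 116.64² = 13604.8896, σ² = 58.12² = 3377.9344; σ² + n·σ₀² = 3377.9344 + 6·13604.8896 = 85007.272.
Posterior mean = (μ₀/σ₀² + n·x̄/σ²)/(1/σ₀² + n/σ²) = (σ²·μ₀ + σ₀²·n·x̄)/(σ² + n·σ₀²) = (3377.9344·503.07 + 13604.8896·2927.76)/85007.272 = 41531189.033904/85007.272 = 488.5604.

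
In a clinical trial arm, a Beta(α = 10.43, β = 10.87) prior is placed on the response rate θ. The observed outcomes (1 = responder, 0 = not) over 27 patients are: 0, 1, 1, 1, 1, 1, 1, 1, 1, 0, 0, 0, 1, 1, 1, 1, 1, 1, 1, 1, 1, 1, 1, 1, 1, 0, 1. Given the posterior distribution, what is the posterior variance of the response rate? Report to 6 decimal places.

0.004475

The Beta prior is conjugate to a Binomial/Bernoulli likelihood; the update adds successes to α and failures to β.
Posterior: Beta(α+k, β+n−k) = Beta(10.43+22, 10.87+5) = Beta(32.43, 15.87).
Var = αβ/((α+β)²(α+β+1)) = 32.43·15.87/(48.30²·49.30) = 0.004475.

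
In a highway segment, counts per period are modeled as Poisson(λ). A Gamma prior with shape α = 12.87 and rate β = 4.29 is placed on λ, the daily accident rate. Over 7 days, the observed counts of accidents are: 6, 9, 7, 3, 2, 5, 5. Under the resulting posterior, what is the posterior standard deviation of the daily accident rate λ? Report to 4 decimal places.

0.6255

With a Gamma(shape α, rate β) prior, the Poisson likelihood is conjugate: the posterior is Gamma(α + ΣXᵢ, β + n).
Sum of counts S = 37 over n = 7 days.
Posterior: Gamma(α+S, β+n) = Gamma(12.87+37, 4.29+7) = Gamma(49.87, 11.29).
SD = √α/β = √49.87/11.29 = 0.6255.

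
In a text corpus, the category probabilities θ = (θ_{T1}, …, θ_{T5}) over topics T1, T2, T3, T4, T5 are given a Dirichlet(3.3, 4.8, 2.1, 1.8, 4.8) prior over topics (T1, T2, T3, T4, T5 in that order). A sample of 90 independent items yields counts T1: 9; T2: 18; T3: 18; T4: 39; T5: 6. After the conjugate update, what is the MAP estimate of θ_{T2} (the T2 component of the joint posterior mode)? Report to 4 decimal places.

The Dirichlet prior is conjugate to the Multinomial likelihood: each posterior αⱼ = prior αⱼ + observed count nⱼ.
Posterior concentration: (12.3, 22.8, 20.1, 40.8, 10.8), total = 106.8.
Joint mode component: (α_{T2}−1)/(Σα−K) = 21.8/101.8 = 0.2141.

0.2141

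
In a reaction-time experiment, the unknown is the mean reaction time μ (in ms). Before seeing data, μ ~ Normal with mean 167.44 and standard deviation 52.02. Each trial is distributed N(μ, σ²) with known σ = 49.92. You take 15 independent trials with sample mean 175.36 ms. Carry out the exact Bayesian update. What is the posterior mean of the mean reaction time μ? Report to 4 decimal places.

174.9019

For Normal data with known variance σ², a Normal(μ₀, σ₀²) prior on μ is conjugate. Posterior precision = 1/σ₀² + n/σ²; posterior mean is the precision-weighted average of μ₀ and x̄.
n·x̄ = 15·175.36 = 2630.4.
σ₀² = 52.02² = 2706.0804, σ² = 49.92² = 2492.0064; σ² + n·σ₀² = 2492.0064 + 15·2706.0804 = 43083.2124.
Posterior mean = (μ₀/σ₀² + n·x̄/σ²)/(1/σ₀² + n/σ²) = (σ²·μ₀ + σ₀²·n·x̄)/(σ² + n·σ₀²) = (2492.0064·167.44 + 2706.0804·2630.4)/43083.2124 = 7535335.435776/43083.2124 = 174.9019.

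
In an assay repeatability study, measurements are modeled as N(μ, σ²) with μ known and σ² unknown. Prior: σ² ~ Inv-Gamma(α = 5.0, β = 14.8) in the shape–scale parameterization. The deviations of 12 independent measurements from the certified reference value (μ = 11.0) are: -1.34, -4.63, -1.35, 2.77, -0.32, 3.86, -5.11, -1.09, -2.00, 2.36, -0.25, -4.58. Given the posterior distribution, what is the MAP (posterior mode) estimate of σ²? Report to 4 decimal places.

5.6349

With known mean μ and an Inverse-Gamma(α, β) prior on σ², the Normal likelihood is conjugate: posterior is Inv-Gamma(α + n/2, β + Σ(xᵢ−μ)²/2).
Σ(xᵢ−μ)² = (-1.34)² + (-4.63)² + (-1.35)² + (2.77)² + (-0.32)² + (3.86)² + (-5.11)² + (-1.09)² + (-2.00)² + (2.36)² + (-0.25)² + (-4.58)² = 105.6386.
Posterior: Inv-Gamma(5.0 + 12/2, 14.8 + 105.6386/2) = Inv-Gamma(11.00, 67.61930).
Mode = β/(α+1) = 67.61930/12.00 = 5.6349.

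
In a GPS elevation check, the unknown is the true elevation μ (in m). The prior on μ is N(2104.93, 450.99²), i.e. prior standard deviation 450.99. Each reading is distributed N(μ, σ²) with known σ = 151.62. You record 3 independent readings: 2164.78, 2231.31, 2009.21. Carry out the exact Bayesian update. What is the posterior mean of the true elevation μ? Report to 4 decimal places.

2134.0046

For Normal data with known variance σ², a Normal(μ₀, σ₀²) prior on μ is conjugate. Posterior precision = 1/σ₀² + n/σ²; posterior mean is the precision-weighted average of μ₀ and x̄.
Σxᵢ = 2164.78 + 2231.31 + 2009.21 = 6405.3, so n·x̄ = 6405.3.
σ₀² = 450.99² = 203391.9801, σ² = 151.62² = 22988.6244; σ² + n·σ₀² = 22988.6244 + 3·203391.9801 = 633164.5647.
Posterior mean = (μ₀/σ₀² + n·x̄/σ²)/(1/σ₀² + n/σ²) = (σ²·μ₀ + σ₀²·n·x̄)/(σ² + n·σ₀²) = (22988.6244·2104.93 + 203391.9801·6405.3)/633164.5647 = 1351176095.292822/633164.5647 = 2134.0046.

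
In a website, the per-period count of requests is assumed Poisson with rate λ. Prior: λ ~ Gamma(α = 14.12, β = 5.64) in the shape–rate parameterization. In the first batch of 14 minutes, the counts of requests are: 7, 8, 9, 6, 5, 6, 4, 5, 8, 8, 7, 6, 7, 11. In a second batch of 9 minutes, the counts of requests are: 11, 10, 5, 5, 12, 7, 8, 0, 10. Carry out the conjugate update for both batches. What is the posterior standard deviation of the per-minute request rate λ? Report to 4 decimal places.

0.4673

With a Gamma(shape α, rate β) prior, the Poisson likelihood is conjugate: the posterior is Gamma(α + ΣXᵢ, β + n).
Batch 1: sum of counts S = 97 over n = 14 minutes.
After batch 1: Gamma(α+S, β+n) = Gamma(14.12+97, 5.64+14) = Gamma(111.12, 19.64).
Batch 2: sum of counts S = 68 over n = 9 minutes.
After batch 2: Gamma(α+S, β+n) = Gamma(111.12+68, 19.64+9) = Gamma(179.12, 28.64).
SD = √α/β = √179.12/28.64 = 0.4673.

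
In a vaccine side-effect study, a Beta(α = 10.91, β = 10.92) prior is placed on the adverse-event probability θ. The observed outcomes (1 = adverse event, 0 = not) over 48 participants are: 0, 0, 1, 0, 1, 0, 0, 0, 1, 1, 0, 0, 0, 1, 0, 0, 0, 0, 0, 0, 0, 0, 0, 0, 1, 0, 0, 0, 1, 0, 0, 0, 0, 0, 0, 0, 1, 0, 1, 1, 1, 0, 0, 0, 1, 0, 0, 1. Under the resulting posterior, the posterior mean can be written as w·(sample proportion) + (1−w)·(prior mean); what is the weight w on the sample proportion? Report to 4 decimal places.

The Beta prior is conjugate to a Binomial/Bernoulli likelihood; the update adds successes to α and failures to β.
Posterior mean = (α₀+k)/(α₀+β₀+n) = [n/(α₀+β₀+n)]·(k/n) + [(α₀+β₀)/(α₀+β₀+n)]·α₀/(α₀+β₀), so only n and the prior enter the weight.
The weight on the data is w = n/(α₀+β₀+n) = 48/(10.91+10.92+48) = 48/69.83 = 0.6874.

0.6874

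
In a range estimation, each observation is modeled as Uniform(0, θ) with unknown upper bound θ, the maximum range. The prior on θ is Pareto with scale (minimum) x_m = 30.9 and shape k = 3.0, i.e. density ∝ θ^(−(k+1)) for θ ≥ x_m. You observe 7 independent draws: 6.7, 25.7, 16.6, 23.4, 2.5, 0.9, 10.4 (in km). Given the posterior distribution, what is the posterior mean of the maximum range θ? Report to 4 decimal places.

34.3333

A Pareto(scale x_m, shape k) prior on the upper bound θ of Uniform(0, θ) is conjugate: posterior is Pareto(max(x_m, max xᵢ), k + n).
Sample maximum = 25.7; prior scale x_m = 30.9 → posterior scale = max = 30.9.
Posterior shape = 3.0 + 7 = 10.0.
E[θ|data] = k·x_m/(k−1) = 10.0·30.9/9.0 = 34.3333.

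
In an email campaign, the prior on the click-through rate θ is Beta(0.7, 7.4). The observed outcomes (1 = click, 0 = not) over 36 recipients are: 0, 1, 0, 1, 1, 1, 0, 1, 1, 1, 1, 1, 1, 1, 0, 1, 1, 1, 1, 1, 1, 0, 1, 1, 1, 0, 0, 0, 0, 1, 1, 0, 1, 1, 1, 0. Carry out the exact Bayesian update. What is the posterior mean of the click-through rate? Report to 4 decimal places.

0.5828

The Beta prior is conjugate to a Binomial/Bernoulli likelihood; the update adds successes to α and failures to β.
Posterior: Beta(α+k, β+n−k) = Beta(0.7+25, 7.4+11) = Beta(25.7, 18.4).
Posterior mean = α/(α+β) = 25.7/44.1 = 0.5828.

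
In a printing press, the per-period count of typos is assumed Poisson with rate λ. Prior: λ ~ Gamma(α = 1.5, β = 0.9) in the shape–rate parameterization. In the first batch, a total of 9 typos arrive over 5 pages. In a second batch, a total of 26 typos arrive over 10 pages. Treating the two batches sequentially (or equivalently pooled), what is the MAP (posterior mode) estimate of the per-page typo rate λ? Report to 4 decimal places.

With a Gamma(shape α, rate β) prior, the Poisson likelihood is conjugate: the posterior is Gamma(α + ΣXᵢ, β + n).
After batch 1: Gamma(α+S, β+n) = Gamma(1.5+9, 0.9+5) = Gamma(10.5, 5.9).
After batch 2: Gamma(α+S, β+n) = Gamma(10.5+26, 5.9+10) = Gamma(36.5, 15.9).
Mode of Gamma(α,β) for α≥1 is (α−1)/β = 35.5/15.9 = 2.2327.

2.2327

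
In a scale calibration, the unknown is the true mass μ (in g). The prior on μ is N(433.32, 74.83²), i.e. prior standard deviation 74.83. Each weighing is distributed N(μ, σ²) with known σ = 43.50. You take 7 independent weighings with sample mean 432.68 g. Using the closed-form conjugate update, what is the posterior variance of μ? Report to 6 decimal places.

For Normal data with known variance σ², a Normal(μ₀, σ₀²) prior on μ is conjugate. Posterior precision = 1/σ₀² + n/σ²; posterior mean is the precision-weighted average of μ₀ and x̄.
σ₀² = 74.83² = 5599.5289, σ² = 43.50² = 1892.25; σ² + n·σ₀² = 1892.25 + 7·5599.5289 = 41088.9523.
Posterior precision = 1/σ₀² + n/σ² = 1/5599.5289 + 7/1892.25 = (σ² + n·σ₀²)/(σ₀²σ²) = 41088.9523/(5599.5289·1892.25); posterior variance σₙ² = σ₀²σ²/(σ² + n·σ₀²) = 5599.5289·1892.25/41088.9523 = 257.872444.

257.872444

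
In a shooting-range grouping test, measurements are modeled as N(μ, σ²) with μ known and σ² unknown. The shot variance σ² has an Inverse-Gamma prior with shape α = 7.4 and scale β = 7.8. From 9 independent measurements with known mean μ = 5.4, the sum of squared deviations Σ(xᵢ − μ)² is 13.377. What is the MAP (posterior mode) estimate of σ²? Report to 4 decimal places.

With known mean μ and an Inverse-Gamma(α, β) prior on σ², the Normal likelihood is conjugate: posterior is Inv-Gamma(α + n/2, β + Σ(xᵢ−μ)²/2).
Posterior: Inv-Gamma(7.4 + 9/2, 7.8 + 13.377/2) = Inv-Gamma(11.90, 14.4885).
Mode = β/(α+1) = 14.4885/12.90 = 1.1231.

1.1231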